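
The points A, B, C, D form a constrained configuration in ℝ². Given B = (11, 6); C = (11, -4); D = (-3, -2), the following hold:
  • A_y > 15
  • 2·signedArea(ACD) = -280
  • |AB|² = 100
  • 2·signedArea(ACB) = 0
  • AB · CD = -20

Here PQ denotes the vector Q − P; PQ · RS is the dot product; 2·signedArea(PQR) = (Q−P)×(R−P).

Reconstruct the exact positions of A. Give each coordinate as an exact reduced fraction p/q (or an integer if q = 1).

1. A_x = 11  [2·signedArea(ACB) = 0 ∩ AB · CD = -20]
2. A_y = 16  [2·signedArea(ACB) = 0 ∩ AB · CD = -20]
   → A = (11, 16)

A = (11, 16)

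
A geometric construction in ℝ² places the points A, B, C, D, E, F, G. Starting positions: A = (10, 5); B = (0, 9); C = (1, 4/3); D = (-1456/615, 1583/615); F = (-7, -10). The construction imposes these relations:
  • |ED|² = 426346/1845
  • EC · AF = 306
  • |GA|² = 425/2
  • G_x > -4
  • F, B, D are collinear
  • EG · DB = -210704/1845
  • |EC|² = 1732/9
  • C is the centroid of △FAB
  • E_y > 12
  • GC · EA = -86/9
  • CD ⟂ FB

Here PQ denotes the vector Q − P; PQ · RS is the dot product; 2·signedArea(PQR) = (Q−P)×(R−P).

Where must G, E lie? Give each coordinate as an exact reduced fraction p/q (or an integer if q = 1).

E = (9, 38/3)
G = (-7/2, -1/2)

1. E_x = 9  [line 17·x + 15·y + -343 = 0 ∩ |EC|² = 1732/9]
2. E_y = 38/3  [line 17·x + 15·y + -343 = 0 ∩ |EC|² = 1732/9]
   → E = (9, 38/3)
3. G_x = -7/2  [GC · EA = -86/9 ∩ EG · DB = -210704/1845]
4. G_y = -1/2  [GC · EA = -86/9 ∩ EG · DB = -210704/1845]
   → G = (-7/2, -1/2)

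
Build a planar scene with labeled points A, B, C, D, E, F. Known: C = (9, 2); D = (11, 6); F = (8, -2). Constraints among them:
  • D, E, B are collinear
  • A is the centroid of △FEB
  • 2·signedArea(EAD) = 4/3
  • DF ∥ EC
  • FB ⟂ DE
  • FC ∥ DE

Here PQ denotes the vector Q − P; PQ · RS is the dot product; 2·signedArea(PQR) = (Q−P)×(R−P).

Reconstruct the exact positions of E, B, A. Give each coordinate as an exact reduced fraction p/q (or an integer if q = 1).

1. E_x = 12  [DF ∥ EC ∩ FC ∥ DE]
2. E_y = 10  [DF ∥ EC ∩ FC ∥ DE]
   → E = (12, 10)
3. B_x = 152/17  [D, E, B are collinear ∩ FB ⟂ DE]
4. B_y = -38/17  [D, E, B are collinear ∩ FB ⟂ DE]
   → B = (152/17, -38/17)
5. A_x = 164/17  [A is the centroid of △FEB]
6. A_y = 98/51  [A is the centroid of △FEB]
   → A = (164/17, 98/51)

A = (164/17, 98/51)
B = (152/17, -38/17)
E = (12, 10)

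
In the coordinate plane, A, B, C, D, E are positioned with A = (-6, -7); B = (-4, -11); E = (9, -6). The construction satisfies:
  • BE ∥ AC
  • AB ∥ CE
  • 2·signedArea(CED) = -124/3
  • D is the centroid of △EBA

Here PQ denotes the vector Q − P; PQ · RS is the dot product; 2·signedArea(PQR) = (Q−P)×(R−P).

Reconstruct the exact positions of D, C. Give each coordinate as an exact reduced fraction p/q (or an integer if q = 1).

C = (7, -2)
D = (-1/3, -8)

1. D_x = -1/3  [D is the centroid of △EBA]
2. D_y = -8  [D is the centroid of △EBA]
   → D = (-1/3, -8)
3. C_x = 7  [AB ∥ CE ∩ BE ∥ AC]
4. C_y = -2  [AB ∥ CE ∩ BE ∥ AC]
   → C = (7, -2)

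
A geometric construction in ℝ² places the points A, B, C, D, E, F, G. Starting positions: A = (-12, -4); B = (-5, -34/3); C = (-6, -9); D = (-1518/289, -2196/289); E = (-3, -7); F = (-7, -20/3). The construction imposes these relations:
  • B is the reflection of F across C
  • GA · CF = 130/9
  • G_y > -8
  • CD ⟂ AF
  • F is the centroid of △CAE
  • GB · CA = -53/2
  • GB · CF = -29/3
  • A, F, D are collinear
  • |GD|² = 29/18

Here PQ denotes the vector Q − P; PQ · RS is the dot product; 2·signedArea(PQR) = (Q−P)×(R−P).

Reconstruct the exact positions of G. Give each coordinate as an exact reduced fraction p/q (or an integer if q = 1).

G = (-13/2, -47/6)

1. G_x = -13/2  [GB · CA = -53/2 ∩ GB · CF = -29/3]
2. G_y = -47/6  [GB · CA = -53/2 ∩ GB · CF = -29/3]
   → G = (-13/2, -47/6)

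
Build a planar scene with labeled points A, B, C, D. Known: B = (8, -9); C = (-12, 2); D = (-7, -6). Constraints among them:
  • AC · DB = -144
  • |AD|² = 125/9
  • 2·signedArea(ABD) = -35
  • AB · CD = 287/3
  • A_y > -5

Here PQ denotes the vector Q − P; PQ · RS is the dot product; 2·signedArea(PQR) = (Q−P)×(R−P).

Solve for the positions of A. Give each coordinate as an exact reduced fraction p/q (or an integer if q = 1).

A = (-11/3, -13/3)

1. A_x = -11/3  [AB · CD = 287/3 ∩ 2·signedArea(ABD) = -35]
2. A_y = -13/3  [AB · CD = 287/3 ∩ 2·signedArea(ABD) = -35]
   → A = (-11/3, -13/3)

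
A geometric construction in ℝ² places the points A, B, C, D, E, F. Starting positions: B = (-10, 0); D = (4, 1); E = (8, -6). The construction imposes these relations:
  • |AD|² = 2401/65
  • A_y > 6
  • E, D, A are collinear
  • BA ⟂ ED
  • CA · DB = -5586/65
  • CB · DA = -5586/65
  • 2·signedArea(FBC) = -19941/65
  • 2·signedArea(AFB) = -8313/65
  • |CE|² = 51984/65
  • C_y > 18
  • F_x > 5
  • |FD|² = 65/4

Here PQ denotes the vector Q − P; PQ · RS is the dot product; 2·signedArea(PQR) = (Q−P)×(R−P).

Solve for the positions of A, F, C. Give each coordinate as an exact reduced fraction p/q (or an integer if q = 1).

1. A_x = 64/65  [E, D, A are collinear ∩ BA ⟂ ED]
2. A_y = 408/65  [E, D, A are collinear ∩ BA ⟂ ED]
   → A = (64/65, 408/65)
3. F_x = 6  [line -408/65·x + 714/65·y + 4233/65 = 0 ∩ |FD|² = 65/4]
4. F_y = -5/2  [line -408/65·x + 714/65·y + 4233/65 = 0 ∩ |FD|² = 65/4]
   → F = (6, -5/2)
5. C_x = -392/65  [2·signedArea(FBC) = -19941/65 ∩ CA · DB = -5586/65]
6. C_y = 1206/65  [2·signedArea(FBC) = -19941/65 ∩ CA · DB = -5586/65]
   → C = (-392/65, 1206/65)

A = (64/65, 408/65)
C = (-392/65, 1206/65)
F = (6, -5/2)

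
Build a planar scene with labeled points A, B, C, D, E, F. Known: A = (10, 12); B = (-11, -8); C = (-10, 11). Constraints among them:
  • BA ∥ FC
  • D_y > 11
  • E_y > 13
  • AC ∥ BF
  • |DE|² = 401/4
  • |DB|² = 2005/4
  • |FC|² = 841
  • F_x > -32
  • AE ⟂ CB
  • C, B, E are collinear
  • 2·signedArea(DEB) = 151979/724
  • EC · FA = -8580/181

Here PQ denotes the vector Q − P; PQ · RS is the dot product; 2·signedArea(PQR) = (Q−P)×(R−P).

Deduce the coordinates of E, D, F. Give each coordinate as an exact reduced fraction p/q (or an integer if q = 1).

D = (0, 23/2)
E = (-3581/362, 4723/362)
F = (-31, -9)

1. E_x = -3581/362  [C, B, E are collinear ∩ AE ⟂ CB]
2. E_y = 4723/362  [C, B, E are collinear ∩ AE ⟂ CB]
   → E = (-3581/362, 4723/362)
3. D_x = 0  [line 7619/362·x + -401/362·y + 9223/724 = 0 ∩ |DB|² = 2005/4]
4. D_y = 23/2  [line 7619/362·x + -401/362·y + 9223/724 = 0 ∩ |DB|² = 2005/4]
   → D = (0, 23/2)
5. F_x = -31  [BA ∥ FC ∩ AC ∥ BF]
6. F_y = -9  [BA ∥ FC ∩ AC ∥ BF]
   → F = (-31, -9)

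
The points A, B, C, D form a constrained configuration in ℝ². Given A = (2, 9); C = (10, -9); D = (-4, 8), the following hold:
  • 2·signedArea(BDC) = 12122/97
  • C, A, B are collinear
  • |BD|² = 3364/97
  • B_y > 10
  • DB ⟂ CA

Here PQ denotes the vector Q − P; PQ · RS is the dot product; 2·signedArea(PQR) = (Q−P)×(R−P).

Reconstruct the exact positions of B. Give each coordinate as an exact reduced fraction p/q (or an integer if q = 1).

B = (134/97, 1008/97)

1. B_x = 134/97  [C, A, B are collinear ∩ DB ⟂ CA]
2. B_y = 1008/97  [C, A, B are collinear ∩ DB ⟂ CA]
   → B = (134/97, 1008/97)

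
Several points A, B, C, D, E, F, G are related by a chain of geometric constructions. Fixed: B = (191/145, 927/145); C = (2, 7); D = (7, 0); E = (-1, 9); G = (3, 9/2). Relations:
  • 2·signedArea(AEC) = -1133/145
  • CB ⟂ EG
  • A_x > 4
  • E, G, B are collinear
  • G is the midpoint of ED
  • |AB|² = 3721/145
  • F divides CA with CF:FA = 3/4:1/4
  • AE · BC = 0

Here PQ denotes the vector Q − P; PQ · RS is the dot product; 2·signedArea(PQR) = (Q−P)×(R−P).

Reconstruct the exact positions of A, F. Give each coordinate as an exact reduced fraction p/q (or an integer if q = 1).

A = (679/145, 378/145)
F = (2327/580, 2149/580)

1. A_x = 679/145  [AE · BC = 0 ∩ 2·signedArea(AEC) = -1133/145]
2. A_y = 378/145  [AE · BC = 0 ∩ 2·signedArea(AEC) = -1133/145]
   → A = (679/145, 378/145)
3. F_x = 2327/580  [F divides CA with CF:FA = 3/4:1/4]
4. F_y = 2149/580  [F divides CA with CF:FA = 3/4:1/4]
   → F = (2327/580, 2149/580)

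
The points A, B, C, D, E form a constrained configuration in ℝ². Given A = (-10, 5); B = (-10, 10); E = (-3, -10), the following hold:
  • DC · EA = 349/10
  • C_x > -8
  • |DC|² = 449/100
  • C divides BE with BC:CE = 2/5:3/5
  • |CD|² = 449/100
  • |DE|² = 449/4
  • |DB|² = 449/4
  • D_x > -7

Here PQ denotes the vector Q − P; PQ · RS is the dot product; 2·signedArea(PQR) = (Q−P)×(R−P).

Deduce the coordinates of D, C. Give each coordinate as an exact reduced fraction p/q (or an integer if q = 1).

1. C_x = -36/5  [C divides BE with BC:CE = 2/5:3/5]
2. C_y = 2  [C divides BE with BC:CE = 2/5:3/5]
   → C = (-36/5, 2)
3. D_x = -13/2  [line 7·x + -15·y + 91/2 = 0 ∩ |DE|² = 449/4]
4. D_y = 0  [line 7·x + -15·y + 91/2 = 0 ∩ |DE|² = 449/4]
   → D = (-13/2, 0)

C = (-36/5, 2)
D = (-13/2, 0)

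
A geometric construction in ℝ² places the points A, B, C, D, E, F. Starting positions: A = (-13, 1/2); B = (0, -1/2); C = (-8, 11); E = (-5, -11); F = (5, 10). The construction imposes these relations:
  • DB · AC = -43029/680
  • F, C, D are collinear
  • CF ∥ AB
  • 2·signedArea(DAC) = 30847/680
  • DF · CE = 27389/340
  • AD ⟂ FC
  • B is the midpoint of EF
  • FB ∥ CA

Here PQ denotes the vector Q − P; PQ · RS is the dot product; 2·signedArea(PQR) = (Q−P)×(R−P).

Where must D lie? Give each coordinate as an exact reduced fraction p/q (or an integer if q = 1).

D = (-4137/340, 3849/340)

1. D_x = -4137/340  [F, C, D are collinear ∩ AD ⟂ FC]
2. D_y = 3849/340  [F, C, D are collinear ∩ AD ⟂ FC]
   → D = (-4137/340, 3849/340)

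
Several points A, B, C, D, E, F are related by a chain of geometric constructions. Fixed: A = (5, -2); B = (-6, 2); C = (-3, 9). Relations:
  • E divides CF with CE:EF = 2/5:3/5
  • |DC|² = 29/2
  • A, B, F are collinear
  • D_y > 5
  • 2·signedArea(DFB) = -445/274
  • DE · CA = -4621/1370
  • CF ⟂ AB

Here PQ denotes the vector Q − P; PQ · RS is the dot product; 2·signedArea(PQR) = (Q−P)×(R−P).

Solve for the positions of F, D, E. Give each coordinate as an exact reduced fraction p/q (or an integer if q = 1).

D = (-9/2, 11/2)
E = (-2767/685, 4207/685)
F = (-767/137, 254/137)

1. F_x = -767/137  [A, B, F are collinear ∩ CF ⟂ AB]
2. F_y = 254/137  [A, B, F are collinear ∩ CF ⟂ AB]
   → F = (-767/137, 254/137)
3. E_x = -2767/685  [E divides CF with CE:EF = 2/5:3/5]
4. E_y = 4207/685  [E divides CF with CE:EF = 2/5:3/5]
   → E = (-2767/685, 4207/685)
5. D_x = -9/2  [2·signedArea(DFB) = -445/274 ∩ DE · CA = -4621/1370]
6. D_y = 11/2  [2·signedArea(DFB) = -445/274 ∩ DE · CA = -4621/1370]
   → D = (-9/2, 11/2)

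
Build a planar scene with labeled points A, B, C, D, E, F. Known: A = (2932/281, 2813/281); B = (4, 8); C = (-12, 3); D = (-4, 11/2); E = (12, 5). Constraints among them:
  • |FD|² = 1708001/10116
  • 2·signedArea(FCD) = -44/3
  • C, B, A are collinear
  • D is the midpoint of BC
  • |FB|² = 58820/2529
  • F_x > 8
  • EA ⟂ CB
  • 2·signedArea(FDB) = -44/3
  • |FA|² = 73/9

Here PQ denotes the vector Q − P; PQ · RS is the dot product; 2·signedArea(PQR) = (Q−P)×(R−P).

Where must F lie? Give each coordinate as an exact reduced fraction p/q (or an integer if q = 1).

F = (2476/281, 6466/843)

1. F_x = 2476/281  [line -5/2·x + 8·y + -118/3 = 0 ∩ |FD|² = 1708001/10116]
2. F_y = 6466/843  [line -5/2·x + 8·y + -118/3 = 0 ∩ |FD|² = 1708001/10116]
   → F = (2476/281, 6466/843)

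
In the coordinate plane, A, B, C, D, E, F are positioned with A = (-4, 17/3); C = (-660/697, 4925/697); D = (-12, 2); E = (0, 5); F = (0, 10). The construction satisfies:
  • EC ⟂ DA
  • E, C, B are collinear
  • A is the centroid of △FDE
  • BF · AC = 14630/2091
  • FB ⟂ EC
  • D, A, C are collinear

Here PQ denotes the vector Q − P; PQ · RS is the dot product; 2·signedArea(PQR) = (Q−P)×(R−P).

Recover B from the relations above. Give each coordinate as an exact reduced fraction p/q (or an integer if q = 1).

B = (-1320/697, 6365/697)

1. B_x = -1320/697  [E, C, B are collinear ∩ FB ⟂ EC]
2. B_y = 6365/697  [E, C, B are collinear ∩ FB ⟂ EC]
   → B = (-1320/697, 6365/697)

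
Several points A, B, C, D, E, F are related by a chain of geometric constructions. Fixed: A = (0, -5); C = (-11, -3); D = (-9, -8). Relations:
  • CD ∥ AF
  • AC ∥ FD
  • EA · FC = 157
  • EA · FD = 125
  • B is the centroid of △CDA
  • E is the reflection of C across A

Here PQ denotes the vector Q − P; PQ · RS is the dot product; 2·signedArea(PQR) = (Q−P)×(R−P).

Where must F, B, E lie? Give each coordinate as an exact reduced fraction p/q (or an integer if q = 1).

B = (-20/3, -16/3)
E = (11, -7)
F = (2, -10)

1. F_x = 2  [AC ∥ FD ∩ CD ∥ AF]
2. F_y = -10  [AC ∥ FD ∩ CD ∥ AF]
   → F = (2, -10)
3. B_x = -20/3  [B is the centroid of △CDA]
4. B_y = -16/3  [B is the centroid of △CDA]
   → B = (-20/3, -16/3)
5. E_x = 11  [E is the reflection of C across A]
6. E_y = -7  [E is the reflection of C across A]
   → E = (11, -7)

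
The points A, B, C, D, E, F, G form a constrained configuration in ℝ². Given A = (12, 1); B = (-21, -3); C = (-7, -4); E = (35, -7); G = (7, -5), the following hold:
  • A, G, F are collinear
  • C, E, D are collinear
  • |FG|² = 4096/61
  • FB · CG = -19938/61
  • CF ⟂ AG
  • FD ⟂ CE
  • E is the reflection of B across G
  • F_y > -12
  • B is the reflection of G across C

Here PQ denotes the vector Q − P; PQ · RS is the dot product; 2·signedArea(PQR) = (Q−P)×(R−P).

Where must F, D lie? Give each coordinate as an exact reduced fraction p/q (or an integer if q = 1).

1. F_x = 107/61  [A, G, F are collinear ∩ CF ⟂ AG]
2. F_y = -689/61  [A, G, F are collinear ∩ CF ⟂ AG]
   → F = (107/61, -689/61)
3. D_x = 26775/12017  [C, E, D are collinear ∩ FD ⟂ CE]
4. D_y = -55989/12017  [C, E, D are collinear ∩ FD ⟂ CE]
   → D = (26775/12017, -55989/12017)

D = (26775/12017, -55989/12017)
F = (107/61, -689/61)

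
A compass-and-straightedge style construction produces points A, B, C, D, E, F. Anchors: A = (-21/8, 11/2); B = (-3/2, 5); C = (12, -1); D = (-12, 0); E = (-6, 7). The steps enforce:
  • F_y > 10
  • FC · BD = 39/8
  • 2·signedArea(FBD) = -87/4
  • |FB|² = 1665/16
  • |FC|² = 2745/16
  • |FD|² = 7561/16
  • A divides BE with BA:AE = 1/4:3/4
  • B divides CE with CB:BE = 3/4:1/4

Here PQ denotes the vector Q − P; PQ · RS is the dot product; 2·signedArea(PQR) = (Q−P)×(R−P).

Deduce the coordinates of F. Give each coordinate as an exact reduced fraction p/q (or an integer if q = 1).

F = (27/4, 11)

1. F_x = 27/4  [FC · BD = 39/8 ∩ 2·signedArea(FBD) = -87/4]
2. F_y = 11  [FC · BD = 39/8 ∩ 2·signedArea(FBD) = -87/4]
   → F = (27/4, 11)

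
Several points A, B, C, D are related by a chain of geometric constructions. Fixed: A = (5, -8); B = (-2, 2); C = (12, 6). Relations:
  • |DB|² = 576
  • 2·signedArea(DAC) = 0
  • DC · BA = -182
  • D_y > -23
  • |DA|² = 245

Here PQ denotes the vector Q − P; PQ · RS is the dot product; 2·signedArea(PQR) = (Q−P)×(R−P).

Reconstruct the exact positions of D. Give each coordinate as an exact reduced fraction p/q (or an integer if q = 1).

1. D_x = -2  [2·signedArea(DAC) = 0 ∩ DC · BA = -182]
2. D_y = -22  [2·signedArea(DAC) = 0 ∩ DC · BA = -182]
   → D = (-2, -22)

D = (-2, -22)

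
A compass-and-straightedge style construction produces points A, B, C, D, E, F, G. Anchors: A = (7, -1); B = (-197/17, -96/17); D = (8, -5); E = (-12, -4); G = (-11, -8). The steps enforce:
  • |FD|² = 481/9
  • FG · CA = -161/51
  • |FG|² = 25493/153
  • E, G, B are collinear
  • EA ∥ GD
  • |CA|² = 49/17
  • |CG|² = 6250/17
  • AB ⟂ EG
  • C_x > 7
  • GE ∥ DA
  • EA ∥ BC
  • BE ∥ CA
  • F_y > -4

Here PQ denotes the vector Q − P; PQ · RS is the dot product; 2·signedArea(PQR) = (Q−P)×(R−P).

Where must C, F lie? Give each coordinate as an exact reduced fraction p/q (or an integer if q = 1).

C = (126/17, -45/17)
F = (16/17, -158/51)

1. C_x = 126/17  [BE ∥ CA ∩ EA ∥ BC]
2. C_y = -45/17  [BE ∥ CA ∩ EA ∥ BC]
   → C = (126/17, -45/17)
3. F_x = 16/17  [line 7/17·x + -28/17·y + -280/51 = 0 ∩ |FG|² = 25493/153]
4. F_y = -158/51  [line 7/17·x + -28/17·y + -280/51 = 0 ∩ |FG|² = 25493/153]
   → F = (16/17, -158/51)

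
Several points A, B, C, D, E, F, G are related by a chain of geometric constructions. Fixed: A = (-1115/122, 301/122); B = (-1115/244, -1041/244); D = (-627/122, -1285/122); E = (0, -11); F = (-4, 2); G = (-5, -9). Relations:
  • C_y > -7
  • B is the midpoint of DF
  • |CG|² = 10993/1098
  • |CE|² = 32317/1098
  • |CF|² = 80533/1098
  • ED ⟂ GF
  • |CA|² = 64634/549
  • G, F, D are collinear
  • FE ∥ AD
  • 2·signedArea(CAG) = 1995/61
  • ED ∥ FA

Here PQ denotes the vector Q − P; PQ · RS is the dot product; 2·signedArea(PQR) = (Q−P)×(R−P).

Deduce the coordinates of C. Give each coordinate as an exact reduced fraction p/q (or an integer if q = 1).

1. C_x = -1115/366  [line 1399/122·x + 505/122·y + 3775/61 = 0 ∩ |CG|² = 10993/1098]
2. C_y = -2383/366  [line 1399/122·x + 505/122·y + 3775/61 = 0 ∩ |CG|² = 10993/1098]
   → C = (-1115/366, -2383/366)

C = (-1115/366, -2383/366)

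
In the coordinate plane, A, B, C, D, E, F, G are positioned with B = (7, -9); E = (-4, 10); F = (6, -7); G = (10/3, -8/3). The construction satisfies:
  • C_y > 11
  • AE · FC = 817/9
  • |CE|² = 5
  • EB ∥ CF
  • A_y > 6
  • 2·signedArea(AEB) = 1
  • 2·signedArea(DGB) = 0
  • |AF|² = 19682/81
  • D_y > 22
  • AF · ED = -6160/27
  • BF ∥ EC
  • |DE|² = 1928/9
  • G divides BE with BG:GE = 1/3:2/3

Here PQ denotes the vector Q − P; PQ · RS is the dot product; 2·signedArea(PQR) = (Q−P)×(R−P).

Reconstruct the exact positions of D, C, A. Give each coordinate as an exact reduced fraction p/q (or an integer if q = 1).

1. D_x = -34/3  [line 19/3·x + 11/3·y + -34/3 = 0 ∩ |DE|² = 1928/9]
2. D_y = 68/3  [line 19/3·x + 11/3·y + -34/3 = 0 ∩ |DE|² = 1928/9]
   → D = (-34/3, 68/3)
3. C_x = -5  [EB ∥ CF ∩ BF ∥ EC]
4. C_y = 12  [EB ∥ CF ∩ BF ∥ EC]
   → C = (-5, 12)
5. A_x = -17/9  [2·signedArea(AEB) = 1 ∩ AE · FC = 817/9]
6. A_y = 58/9  [2·signedArea(AEB) = 1 ∩ AE · FC = 817/9]
   → A = (-17/9, 58/9)

A = (-17/9, 58/9)
C = (-5, 12)
D = (-34/3, 68/3)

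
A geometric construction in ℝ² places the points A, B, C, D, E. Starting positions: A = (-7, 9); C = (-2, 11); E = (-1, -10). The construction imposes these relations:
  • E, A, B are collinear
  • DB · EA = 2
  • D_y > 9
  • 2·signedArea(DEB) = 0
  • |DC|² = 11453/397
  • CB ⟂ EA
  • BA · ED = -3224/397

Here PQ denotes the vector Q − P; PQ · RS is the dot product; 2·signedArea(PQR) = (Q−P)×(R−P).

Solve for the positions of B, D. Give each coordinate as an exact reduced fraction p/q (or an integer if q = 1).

B = (-2827/397, 3725/397)
D = (-2815/397, 3687/397)

1. B_x = -2827/397  [E, A, B are collinear ∩ CB ⟂ EA]
2. B_y = 3725/397  [E, A, B are collinear ∩ CB ⟂ EA]
   → B = (-2827/397, 3725/397)
3. D_x = -2815/397  [2·signedArea(DEB) = 0 ∩ BA · ED = -3224/397]
4. D_y = 3687/397  [2·signedArea(DEB) = 0 ∩ BA · ED = -3224/397]
   → D = (-2815/397, 3687/397)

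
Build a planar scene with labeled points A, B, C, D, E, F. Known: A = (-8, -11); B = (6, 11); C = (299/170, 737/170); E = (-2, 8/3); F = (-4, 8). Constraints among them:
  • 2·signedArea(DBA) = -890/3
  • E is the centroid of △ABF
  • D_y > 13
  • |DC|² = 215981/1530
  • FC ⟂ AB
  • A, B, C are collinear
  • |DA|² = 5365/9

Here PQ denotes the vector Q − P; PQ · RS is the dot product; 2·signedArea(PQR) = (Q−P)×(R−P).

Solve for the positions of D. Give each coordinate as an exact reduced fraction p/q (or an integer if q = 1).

1. D_x = -6  [line 22·x + -14·y + 956/3 = 0 ∩ |DA|² = 5365/9]
2. D_y = 40/3  [line 22·x + -14·y + 956/3 = 0 ∩ |DA|² = 5365/9]
   → D = (-6, 40/3)

D = (-6, 40/3)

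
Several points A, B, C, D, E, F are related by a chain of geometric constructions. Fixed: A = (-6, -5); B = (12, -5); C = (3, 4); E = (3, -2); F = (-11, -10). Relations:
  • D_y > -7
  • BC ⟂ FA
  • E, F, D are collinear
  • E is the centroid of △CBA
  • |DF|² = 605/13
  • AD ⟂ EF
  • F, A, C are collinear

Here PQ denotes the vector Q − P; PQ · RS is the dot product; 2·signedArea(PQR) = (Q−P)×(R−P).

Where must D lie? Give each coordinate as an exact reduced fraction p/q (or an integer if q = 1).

1. D_x = -66/13  [E, F, D are collinear ∩ AD ⟂ EF]
2. D_y = -86/13  [E, F, D are collinear ∩ AD ⟂ EF]
   → D = (-66/13, -86/13)

D = (-66/13, -86/13)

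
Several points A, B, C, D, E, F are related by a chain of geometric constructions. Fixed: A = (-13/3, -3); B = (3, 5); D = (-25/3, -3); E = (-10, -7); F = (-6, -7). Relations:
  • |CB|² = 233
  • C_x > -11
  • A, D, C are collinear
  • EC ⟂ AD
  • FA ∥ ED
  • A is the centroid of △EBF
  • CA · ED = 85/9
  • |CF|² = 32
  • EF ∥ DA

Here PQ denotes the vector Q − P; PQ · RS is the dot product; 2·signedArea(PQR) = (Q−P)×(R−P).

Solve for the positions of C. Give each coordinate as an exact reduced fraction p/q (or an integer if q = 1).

C = (-10, -3)

1. C_x = -10  [A, D, C are collinear ∩ EC ⟂ AD]
2. C_y = -3  [A, D, C are collinear ∩ EC ⟂ AD]
   → C = (-10, -3)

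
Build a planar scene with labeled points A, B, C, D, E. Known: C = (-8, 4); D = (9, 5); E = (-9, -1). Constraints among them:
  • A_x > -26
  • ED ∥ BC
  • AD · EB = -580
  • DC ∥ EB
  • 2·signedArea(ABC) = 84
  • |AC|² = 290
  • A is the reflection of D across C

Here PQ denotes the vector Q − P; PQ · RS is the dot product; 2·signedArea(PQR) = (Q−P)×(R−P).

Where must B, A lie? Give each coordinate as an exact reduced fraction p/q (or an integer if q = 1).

1. B_x = -26  [ED ∥ BC ∩ DC ∥ EB]
2. B_y = -2  [ED ∥ BC ∩ DC ∥ EB]
   → B = (-26, -2)
3. A_x = -25  [A is the reflection of D across C]
4. A_y = 3  [A is the reflection of D across C]
   → A = (-25, 3)

A = (-25, 3)
B = (-26, -2)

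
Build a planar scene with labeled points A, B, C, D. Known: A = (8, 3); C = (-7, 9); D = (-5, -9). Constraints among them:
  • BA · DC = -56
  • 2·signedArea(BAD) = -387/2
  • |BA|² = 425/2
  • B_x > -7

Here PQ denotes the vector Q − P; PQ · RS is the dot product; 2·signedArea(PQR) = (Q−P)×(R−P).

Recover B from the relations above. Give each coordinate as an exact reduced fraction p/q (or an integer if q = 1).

1. B_x = -13/2  [2·signedArea(BAD) = -387/2 ∩ BA · DC = -56]
2. B_y = 9/2  [2·signedArea(BAD) = -387/2 ∩ BA · DC = -56]
   → B = (-13/2, 9/2)

B = (-13/2, 9/2)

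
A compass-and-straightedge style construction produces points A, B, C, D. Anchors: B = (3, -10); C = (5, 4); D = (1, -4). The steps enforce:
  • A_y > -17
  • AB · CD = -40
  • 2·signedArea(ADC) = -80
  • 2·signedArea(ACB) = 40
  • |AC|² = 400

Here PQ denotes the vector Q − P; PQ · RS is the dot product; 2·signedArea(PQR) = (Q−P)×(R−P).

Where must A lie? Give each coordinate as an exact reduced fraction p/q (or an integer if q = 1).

1. A_x = 5  [2·signedArea(ACB) = 40 ∩ 2·signedArea(ADC) = -80]
2. A_y = -16  [2·signedArea(ACB) = 40 ∩ 2·signedArea(ADC) = -80]
   → A = (5, -16)

A = (5, -16)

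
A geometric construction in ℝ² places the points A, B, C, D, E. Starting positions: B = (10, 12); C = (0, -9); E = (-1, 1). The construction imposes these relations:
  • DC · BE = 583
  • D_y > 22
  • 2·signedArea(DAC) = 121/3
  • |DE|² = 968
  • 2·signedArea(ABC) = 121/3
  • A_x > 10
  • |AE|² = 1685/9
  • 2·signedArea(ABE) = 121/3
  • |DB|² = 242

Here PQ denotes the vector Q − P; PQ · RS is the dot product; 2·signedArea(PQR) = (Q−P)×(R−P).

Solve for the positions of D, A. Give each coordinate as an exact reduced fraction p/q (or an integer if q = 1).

1. D_x = 21  [line 11·x + 11·y + -484 = 0 ∩ |DE|² = 968]
2. D_y = 23  [line 11·x + 11·y + -484 = 0 ∩ |DE|² = 968]
   → D = (21, 23)
3. A_x = 31/3  [2·signedArea(ABC) = 121/3 ∩ 2·signedArea(DAC) = 121/3]
4. A_y = 26/3  [2·signedArea(ABC) = 121/3 ∩ 2·signedArea(DAC) = 121/3]
   → A = (31/3, 26/3)

A = (31/3, 26/3)
D = (21, 23)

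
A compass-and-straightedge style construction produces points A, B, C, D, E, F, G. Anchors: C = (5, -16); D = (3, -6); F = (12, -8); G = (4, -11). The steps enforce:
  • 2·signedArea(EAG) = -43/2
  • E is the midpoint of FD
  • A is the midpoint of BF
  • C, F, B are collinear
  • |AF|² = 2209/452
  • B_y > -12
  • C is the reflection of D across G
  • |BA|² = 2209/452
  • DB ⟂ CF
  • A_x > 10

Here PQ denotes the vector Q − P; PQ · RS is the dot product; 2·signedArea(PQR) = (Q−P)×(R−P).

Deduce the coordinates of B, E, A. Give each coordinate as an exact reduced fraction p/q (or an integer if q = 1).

A = (2383/226, -1092/113)
B = (1027/113, -1280/113)
E = (15/2, -7)

1. B_x = 1027/113  [C, F, B are collinear ∩ DB ⟂ CF]
2. B_y = -1280/113  [C, F, B are collinear ∩ DB ⟂ CF]
   → B = (1027/113, -1280/113)
3. E_x = 15/2  [E is the midpoint of FD]
4. E_y = -7  [E is the midpoint of FD]
   → E = (15/2, -7)
5. A_x = 2383/226  [A is the midpoint of BF]
6. A_y = -1092/113  [A is the midpoint of BF]
   → A = (2383/226, -1092/113)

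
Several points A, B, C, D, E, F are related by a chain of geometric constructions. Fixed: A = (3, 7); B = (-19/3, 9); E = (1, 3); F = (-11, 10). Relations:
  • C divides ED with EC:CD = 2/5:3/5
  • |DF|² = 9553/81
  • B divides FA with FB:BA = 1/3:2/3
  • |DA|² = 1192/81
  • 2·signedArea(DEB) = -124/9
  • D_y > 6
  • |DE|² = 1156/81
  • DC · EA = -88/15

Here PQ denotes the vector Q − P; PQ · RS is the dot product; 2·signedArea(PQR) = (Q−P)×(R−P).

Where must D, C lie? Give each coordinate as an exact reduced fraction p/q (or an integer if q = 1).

1. D_x = -7/9  [line -6·x + -22/3·y + 376/9 = 0 ∩ |DE|² = 1156/81]
2. D_y = 19/3  [line -6·x + -22/3·y + 376/9 = 0 ∩ |DE|² = 1156/81]
   → D = (-7/9, 19/3)
3. C_x = 13/45  [C divides ED with EC:CD = 2/5:3/5]
4. C_y = 13/3  [C divides ED with EC:CD = 2/5:3/5]
   → C = (13/45, 13/3)

C = (13/45, 13/3)
D = (-7/9, 19/3)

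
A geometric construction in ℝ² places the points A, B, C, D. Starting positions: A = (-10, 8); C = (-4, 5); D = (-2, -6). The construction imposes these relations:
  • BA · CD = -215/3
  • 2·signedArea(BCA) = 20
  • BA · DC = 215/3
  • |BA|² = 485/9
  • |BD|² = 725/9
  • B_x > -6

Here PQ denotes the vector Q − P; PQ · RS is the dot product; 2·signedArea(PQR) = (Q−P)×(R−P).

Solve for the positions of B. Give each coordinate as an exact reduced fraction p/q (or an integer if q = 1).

1. B_x = -16/3  [2·signedArea(BCA) = 20 ∩ BA · DC = 215/3]
2. B_y = 7/3  [2·signedArea(BCA) = 20 ∩ BA · DC = 215/3]
   → B = (-16/3, 7/3)

B = (-16/3, 7/3)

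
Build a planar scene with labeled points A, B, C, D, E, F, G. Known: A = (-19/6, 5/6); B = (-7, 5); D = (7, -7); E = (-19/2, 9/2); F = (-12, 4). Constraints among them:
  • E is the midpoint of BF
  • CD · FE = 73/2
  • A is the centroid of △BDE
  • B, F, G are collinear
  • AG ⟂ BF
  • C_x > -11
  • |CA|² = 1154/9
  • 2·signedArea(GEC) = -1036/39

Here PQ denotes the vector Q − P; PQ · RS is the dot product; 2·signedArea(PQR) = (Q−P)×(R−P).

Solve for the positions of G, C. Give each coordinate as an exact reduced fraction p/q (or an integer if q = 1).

C = (-65/6, 55/6)
G = (-107/26, 145/26)

1. G_x = -107/26  [B, F, G are collinear ∩ AG ⟂ BF]
2. G_y = 145/26  [B, F, G are collinear ∩ AG ⟂ BF]
   → G = (-107/26, 145/26)
3. C_x = -65/6  [CD · FE = 73/2 ∩ 2·signedArea(GEC) = -1036/39]
4. C_y = 55/6  [CD · FE = 73/2 ∩ 2·signedArea(GEC) = -1036/39]
   → C = (-65/6, 55/6)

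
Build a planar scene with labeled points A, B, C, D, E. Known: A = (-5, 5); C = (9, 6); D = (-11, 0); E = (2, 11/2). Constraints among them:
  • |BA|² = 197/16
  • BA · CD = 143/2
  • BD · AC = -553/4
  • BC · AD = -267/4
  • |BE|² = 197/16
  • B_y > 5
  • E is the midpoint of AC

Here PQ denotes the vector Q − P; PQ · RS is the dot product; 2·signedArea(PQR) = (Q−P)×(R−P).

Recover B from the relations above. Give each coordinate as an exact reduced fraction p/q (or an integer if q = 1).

1. B_x = -3/2  [BD · AC = -553/4 ∩ BA · CD = 143/2]
2. B_y = 21/4  [BD · AC = -553/4 ∩ BA · CD = 143/2]
   → B = (-3/2, 21/4)

B = (-3/2, 21/4)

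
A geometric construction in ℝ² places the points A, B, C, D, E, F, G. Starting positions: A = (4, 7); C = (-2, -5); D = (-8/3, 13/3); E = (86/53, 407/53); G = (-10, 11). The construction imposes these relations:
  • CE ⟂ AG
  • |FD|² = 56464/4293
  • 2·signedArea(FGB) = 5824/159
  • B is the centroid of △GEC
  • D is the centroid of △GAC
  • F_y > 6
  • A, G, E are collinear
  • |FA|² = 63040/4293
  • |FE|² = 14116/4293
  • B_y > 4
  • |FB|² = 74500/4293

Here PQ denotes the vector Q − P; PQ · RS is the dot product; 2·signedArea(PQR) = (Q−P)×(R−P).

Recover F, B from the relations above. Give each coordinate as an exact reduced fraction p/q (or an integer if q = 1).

B = (-550/159, 725/159)
F = (92/477, 3131/477)

1. B_x = -550/159  [B is the centroid of △GEC]
2. B_y = 725/159  [B is the centroid of △GEC]
   → B = (-550/159, 725/159)
3. F_x = 92/477  [line 1024/159·x + 1040/159·y + -7024/159 = 0 ∩ |FA|² = 63040/4293]
4. F_y = 3131/477  [line 1024/159·x + 1040/159·y + -7024/159 = 0 ∩ |FA|² = 63040/4293]
   → F = (92/477, 3131/477)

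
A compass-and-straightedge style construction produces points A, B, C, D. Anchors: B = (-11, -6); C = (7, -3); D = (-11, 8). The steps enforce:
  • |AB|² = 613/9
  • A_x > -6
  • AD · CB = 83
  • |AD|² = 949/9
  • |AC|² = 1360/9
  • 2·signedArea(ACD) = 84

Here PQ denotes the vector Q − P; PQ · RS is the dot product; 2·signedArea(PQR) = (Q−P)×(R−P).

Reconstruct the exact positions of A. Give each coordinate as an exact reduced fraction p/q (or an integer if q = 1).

A = (-5, -1/3)

1. A_x = -5  [AD · CB = 83 ∩ 2·signedArea(ACD) = 84]
2. A_y = -1/3  [AD · CB = 83 ∩ 2·signedArea(ACD) = 84]
   → A = (-5, -1/3)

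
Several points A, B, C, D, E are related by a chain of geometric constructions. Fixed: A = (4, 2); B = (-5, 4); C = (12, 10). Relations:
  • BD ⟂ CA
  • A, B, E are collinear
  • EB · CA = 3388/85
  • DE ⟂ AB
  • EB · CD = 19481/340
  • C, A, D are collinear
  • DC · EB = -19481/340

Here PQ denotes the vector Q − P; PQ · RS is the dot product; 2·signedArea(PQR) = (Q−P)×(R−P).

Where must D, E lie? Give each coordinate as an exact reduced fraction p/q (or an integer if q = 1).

D = (1/2, -3/2)
E = (239/170, 219/85)

1. D_x = 1/2  [C, A, D are collinear ∩ BD ⟂ CA]
2. D_y = -3/2  [C, A, D are collinear ∩ BD ⟂ CA]
   → D = (1/2, -3/2)
3. E_x = 239/170  [A, B, E are collinear ∩ DE ⟂ AB]
4. E_y = 219/85  [A, B, E are collinear ∩ DE ⟂ AB]
   → E = (239/170, 219/85)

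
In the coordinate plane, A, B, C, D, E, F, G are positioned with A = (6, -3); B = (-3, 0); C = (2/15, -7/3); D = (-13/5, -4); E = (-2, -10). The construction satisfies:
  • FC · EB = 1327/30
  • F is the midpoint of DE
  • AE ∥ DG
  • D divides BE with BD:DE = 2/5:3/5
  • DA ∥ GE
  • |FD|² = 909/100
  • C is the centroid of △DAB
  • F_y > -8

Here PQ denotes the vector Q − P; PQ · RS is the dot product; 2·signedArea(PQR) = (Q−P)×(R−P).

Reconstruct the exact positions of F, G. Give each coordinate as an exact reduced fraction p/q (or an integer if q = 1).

1. F_x = -23/10  [F is the midpoint of DE]
2. F_y = -7  [F is the midpoint of DE]
   → F = (-23/10, -7)
3. G_x = -53/5  [DA ∥ GE ∩ AE ∥ DG]
4. G_y = -11  [DA ∥ GE ∩ AE ∥ DG]
   → G = (-53/5, -11)

F = (-23/10, -7)
G = (-53/5, -11)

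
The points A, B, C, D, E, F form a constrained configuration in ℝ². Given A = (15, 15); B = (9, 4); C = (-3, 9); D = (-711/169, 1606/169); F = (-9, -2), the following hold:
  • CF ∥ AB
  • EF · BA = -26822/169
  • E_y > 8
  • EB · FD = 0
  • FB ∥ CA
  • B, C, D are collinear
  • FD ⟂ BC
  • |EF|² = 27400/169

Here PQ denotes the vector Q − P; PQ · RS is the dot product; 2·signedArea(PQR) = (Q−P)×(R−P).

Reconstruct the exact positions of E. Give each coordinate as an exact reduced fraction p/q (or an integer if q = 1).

E = (-303/169, 1436/169)

1. E_x = -303/169  [EB · FD = 0 ∩ EF · BA = -26822/169]
2. E_y = 1436/169  [EB · FD = 0 ∩ EF · BA = -26822/169]
   → E = (-303/169, 1436/169)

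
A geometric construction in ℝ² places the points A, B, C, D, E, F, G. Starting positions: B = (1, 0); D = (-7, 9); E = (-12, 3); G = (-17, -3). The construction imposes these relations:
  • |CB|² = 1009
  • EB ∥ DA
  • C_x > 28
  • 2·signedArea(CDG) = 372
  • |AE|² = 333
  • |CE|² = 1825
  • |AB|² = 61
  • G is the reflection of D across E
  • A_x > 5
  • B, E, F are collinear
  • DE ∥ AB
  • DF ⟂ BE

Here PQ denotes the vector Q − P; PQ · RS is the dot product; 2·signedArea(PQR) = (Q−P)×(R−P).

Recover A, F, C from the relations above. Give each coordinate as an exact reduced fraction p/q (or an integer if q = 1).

1. A_x = 6  [DE ∥ AB ∩ EB ∥ DA]
2. A_y = 6  [DE ∥ AB ∩ EB ∥ DA]
   → A = (6, 6)
3. F_x = -1525/178  [B, E, F are collinear ∩ DF ⟂ BE]
4. F_y = 393/178  [B, E, F are collinear ∩ DF ⟂ BE]
   → F = (-1525/178, 393/178)
5. C_x = 29  [line 12·x + -10·y + -198 = 0 ∩ |CB|² = 1009]
6. C_y = 15  [line 12·x + -10·y + -198 = 0 ∩ |CB|² = 1009]
   → C = (29, 15)

A = (6, 6)
C = (29, 15)
F = (-1525/178, 393/178)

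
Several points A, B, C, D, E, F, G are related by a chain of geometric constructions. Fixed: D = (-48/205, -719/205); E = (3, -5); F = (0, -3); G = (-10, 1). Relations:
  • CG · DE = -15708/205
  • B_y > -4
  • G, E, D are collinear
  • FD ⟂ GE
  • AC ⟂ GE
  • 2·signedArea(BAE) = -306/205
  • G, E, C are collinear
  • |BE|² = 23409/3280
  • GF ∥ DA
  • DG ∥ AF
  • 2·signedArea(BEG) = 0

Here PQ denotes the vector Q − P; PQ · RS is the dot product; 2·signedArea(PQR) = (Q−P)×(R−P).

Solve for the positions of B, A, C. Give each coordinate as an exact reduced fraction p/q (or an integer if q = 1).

A = (2002/205, -1539/205)
B = (471/820, -1591/410)
C = (1954/205, -1643/205)

1. B_x = 471/820  [line -6·x + -13·y + -47 = 0 ∩ |BE|² = 23409/3280]
2. B_y = -1591/410  [line -6·x + -13·y + -47 = 0 ∩ |BE|² = 23409/3280]
   → B = (471/820, -1591/410)
3. A_x = 2002/205  [DG ∥ AF ∩ GF ∥ DA]
4. A_y = -1539/205  [DG ∥ AF ∩ GF ∥ DA]
   → A = (2002/205, -1539/205)
5. C_x = 1954/205  [G, E, C are collinear ∩ AC ⟂ GE]
6. C_y = -1643/205  [G, E, C are collinear ∩ AC ⟂ GE]
   → C = (1954/205, -1643/205)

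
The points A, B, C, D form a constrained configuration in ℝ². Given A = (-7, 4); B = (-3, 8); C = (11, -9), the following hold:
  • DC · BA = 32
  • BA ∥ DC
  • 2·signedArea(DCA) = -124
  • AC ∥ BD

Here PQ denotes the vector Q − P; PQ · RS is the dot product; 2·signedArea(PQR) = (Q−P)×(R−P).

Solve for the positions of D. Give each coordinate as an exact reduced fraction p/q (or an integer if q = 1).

1. D_x = 15  [BA ∥ DC ∩ AC ∥ BD]
2. D_y = -5  [BA ∥ DC ∩ AC ∥ BD]
   → D = (15, -5)

D = (15, -5)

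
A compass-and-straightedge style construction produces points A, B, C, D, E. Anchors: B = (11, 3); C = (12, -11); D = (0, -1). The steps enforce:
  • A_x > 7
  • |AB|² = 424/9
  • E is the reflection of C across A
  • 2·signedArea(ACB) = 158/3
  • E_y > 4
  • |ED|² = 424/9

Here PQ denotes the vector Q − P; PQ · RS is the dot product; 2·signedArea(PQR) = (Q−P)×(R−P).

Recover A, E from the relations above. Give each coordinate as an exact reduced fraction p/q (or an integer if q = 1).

A = (23/3, -3)
E = (10/3, 5)

1. A_x = 23/3  [line -14·x + -1·y + 313/3 = 0 ∩ |AB|² = 424/9]
2. A_y = -3  [line -14·x + -1·y + 313/3 = 0 ∩ |AB|² = 424/9]
   → A = (23/3, -3)
3. E_x = 10/3  [E is the reflection of C across A]
4. E_y = 5  [E is the reflection of C across A]
   → E = (10/3, 5)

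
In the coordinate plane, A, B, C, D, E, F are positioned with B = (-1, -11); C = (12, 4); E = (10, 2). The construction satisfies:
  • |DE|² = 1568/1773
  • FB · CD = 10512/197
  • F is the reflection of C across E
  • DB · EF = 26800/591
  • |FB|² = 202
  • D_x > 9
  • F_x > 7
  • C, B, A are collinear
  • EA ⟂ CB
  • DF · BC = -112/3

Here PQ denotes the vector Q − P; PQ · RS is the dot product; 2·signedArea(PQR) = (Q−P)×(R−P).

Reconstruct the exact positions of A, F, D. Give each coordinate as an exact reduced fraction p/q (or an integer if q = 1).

A = (2000/197, 368/197)
D = (5546/591, 254/197)
F = (8, 0)

1. A_x = 2000/197  [C, B, A are collinear ∩ EA ⟂ CB]
2. A_y = 368/197  [C, B, A are collinear ∩ EA ⟂ CB]
   → A = (2000/197, 368/197)
3. F_x = 8  [F is the reflection of C across E]
4. F_y = 0  [F is the reflection of C across E]
   → F = (8, 0)
5. D_x = 5546/591  [DF · BC = -112/3 ∩ FB · CD = 10512/197]
6. D_y = 254/197  [DF · BC = -112/3 ∩ FB · CD = 10512/197]
   → D = (5546/591, 254/197)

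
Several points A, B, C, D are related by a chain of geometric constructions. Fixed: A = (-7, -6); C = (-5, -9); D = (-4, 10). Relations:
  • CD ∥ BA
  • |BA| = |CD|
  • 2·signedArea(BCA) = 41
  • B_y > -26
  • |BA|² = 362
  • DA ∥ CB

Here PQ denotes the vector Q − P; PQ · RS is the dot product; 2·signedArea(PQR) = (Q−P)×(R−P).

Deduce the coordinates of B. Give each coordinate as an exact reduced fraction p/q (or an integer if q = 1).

1. B_x = -8  [CD ∥ BA ∩ DA ∥ CB]
2. B_y = -25  [CD ∥ BA ∩ DA ∥ CB]
   → B = (-8, -25)

B = (-8, -25)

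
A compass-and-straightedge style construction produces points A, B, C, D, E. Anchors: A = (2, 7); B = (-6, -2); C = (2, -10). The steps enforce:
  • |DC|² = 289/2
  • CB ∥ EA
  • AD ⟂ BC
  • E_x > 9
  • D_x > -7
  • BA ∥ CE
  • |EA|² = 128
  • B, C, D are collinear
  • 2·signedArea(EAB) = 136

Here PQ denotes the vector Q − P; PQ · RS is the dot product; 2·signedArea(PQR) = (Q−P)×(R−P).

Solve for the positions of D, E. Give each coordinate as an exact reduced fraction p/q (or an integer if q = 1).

D = (-13/2, -3/2)
E = (10, -1)

1. D_x = -13/2  [B, C, D are collinear ∩ AD ⟂ BC]
2. D_y = -3/2  [B, C, D are collinear ∩ AD ⟂ BC]
   → D = (-13/2, -3/2)
3. E_x = 10  [CB ∥ EA ∩ BA ∥ CE]
4. E_y = -1  [CB ∥ EA ∩ BA ∥ CE]
   → E = (10, -1)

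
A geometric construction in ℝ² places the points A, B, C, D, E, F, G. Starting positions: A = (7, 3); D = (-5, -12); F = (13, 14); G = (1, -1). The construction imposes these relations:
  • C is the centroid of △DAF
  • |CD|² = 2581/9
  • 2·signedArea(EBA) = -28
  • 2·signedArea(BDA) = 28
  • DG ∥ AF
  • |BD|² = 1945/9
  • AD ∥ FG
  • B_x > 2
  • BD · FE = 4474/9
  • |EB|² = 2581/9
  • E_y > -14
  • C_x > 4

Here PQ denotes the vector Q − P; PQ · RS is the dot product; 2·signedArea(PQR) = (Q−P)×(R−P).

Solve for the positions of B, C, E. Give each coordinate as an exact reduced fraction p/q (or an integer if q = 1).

1. B_x = 3  [line -15·x + 12·y + 41 = 0 ∩ |BD|² = 1945/9]
2. B_y = 1/3  [line -15·x + 12·y + 41 = 0 ∩ |BD|² = 1945/9]
   → B = (3, 1/3)
3. C_x = 5  [C is the centroid of △DAF]
4. C_y = 5/3  [C is the centroid of △DAF]
   → C = (5, 5/3)
5. E_x = -7  [BD · FE = 4474/9 ∩ 2·signedArea(EBA) = -28]
6. E_y = -40/3  [BD · FE = 4474/9 ∩ 2·signedArea(EBA) = -28]
   → E = (-7, -40/3)

B = (3, 1/3)
C = (5, 5/3)
E = (-7, -40/3)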